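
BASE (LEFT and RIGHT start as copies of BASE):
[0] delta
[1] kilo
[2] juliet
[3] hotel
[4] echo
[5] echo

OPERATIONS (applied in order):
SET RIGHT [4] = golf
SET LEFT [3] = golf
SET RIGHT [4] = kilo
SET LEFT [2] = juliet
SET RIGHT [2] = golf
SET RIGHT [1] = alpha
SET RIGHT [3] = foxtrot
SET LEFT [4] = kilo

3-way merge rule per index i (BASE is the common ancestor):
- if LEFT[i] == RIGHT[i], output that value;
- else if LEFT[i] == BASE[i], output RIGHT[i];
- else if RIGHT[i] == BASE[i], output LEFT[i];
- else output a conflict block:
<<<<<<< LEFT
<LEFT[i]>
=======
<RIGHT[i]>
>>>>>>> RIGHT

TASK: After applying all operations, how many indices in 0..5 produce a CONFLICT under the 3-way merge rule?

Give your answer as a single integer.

Final LEFT:  [delta, kilo, juliet, golf, kilo, echo]
Final RIGHT: [delta, alpha, golf, foxtrot, kilo, echo]
i=0: L=delta R=delta -> agree -> delta
i=1: L=kilo=BASE, R=alpha -> take RIGHT -> alpha
i=2: L=juliet=BASE, R=golf -> take RIGHT -> golf
i=3: BASE=hotel L=golf R=foxtrot all differ -> CONFLICT
i=4: L=kilo R=kilo -> agree -> kilo
i=5: L=echo R=echo -> agree -> echo
Conflict count: 1

Answer: 1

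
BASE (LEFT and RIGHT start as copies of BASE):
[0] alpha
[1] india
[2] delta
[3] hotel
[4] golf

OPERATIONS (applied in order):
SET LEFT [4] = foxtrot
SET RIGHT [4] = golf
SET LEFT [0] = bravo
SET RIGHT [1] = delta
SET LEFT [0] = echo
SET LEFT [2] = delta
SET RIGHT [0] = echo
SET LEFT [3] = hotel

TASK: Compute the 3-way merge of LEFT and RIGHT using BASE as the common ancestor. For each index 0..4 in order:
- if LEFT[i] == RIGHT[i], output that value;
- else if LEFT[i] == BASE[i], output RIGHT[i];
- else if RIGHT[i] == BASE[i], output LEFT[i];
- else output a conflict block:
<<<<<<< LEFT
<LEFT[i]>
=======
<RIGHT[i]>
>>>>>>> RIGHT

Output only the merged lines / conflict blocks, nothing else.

Answer: echo
delta
delta
hotel
foxtrot

Derivation:
Final LEFT:  [echo, india, delta, hotel, foxtrot]
Final RIGHT: [echo, delta, delta, hotel, golf]
i=0: L=echo R=echo -> agree -> echo
i=1: L=india=BASE, R=delta -> take RIGHT -> delta
i=2: L=delta R=delta -> agree -> delta
i=3: L=hotel R=hotel -> agree -> hotel
i=4: L=foxtrot, R=golf=BASE -> take LEFT -> foxtrot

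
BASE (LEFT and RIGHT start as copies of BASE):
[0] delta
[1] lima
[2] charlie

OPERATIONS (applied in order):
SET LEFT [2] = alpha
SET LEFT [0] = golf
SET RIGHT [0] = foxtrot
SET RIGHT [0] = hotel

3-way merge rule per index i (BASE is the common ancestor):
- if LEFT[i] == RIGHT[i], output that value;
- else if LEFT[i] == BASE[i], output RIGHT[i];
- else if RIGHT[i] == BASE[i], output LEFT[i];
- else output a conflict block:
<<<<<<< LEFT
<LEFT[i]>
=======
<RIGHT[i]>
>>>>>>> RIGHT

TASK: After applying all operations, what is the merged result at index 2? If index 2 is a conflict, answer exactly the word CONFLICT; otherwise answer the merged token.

Final LEFT:  [golf, lima, alpha]
Final RIGHT: [hotel, lima, charlie]
i=0: BASE=delta L=golf R=hotel all differ -> CONFLICT
i=1: L=lima R=lima -> agree -> lima
i=2: L=alpha, R=charlie=BASE -> take LEFT -> alpha
Index 2 -> alpha

Answer: alpha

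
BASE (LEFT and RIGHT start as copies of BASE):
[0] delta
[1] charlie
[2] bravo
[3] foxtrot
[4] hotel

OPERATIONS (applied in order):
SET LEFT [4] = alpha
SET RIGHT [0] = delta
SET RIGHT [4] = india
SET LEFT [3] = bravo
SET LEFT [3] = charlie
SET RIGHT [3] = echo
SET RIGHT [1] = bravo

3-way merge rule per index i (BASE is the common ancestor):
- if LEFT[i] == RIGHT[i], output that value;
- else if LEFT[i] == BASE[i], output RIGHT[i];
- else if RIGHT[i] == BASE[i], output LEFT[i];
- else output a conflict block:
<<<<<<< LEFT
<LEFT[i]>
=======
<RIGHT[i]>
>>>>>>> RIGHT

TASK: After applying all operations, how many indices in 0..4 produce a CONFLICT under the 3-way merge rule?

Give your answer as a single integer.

Final LEFT:  [delta, charlie, bravo, charlie, alpha]
Final RIGHT: [delta, bravo, bravo, echo, india]
i=0: L=delta R=delta -> agree -> delta
i=1: L=charlie=BASE, R=bravo -> take RIGHT -> bravo
i=2: L=bravo R=bravo -> agree -> bravo
i=3: BASE=foxtrot L=charlie R=echo all differ -> CONFLICT
i=4: BASE=hotel L=alpha R=india all differ -> CONFLICT
Conflict count: 2

Answer: 2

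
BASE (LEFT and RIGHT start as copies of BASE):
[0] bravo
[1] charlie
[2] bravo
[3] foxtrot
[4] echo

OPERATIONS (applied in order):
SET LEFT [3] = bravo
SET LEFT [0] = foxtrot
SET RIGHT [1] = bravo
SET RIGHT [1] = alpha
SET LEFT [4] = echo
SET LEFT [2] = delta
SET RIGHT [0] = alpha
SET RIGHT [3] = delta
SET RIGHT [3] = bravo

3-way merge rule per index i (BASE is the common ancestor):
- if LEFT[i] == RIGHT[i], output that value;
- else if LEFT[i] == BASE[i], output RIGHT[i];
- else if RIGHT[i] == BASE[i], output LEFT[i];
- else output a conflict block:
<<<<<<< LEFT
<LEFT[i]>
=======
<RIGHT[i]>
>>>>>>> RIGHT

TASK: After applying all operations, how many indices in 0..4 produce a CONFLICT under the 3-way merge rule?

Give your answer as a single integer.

Answer: 1

Derivation:
Final LEFT:  [foxtrot, charlie, delta, bravo, echo]
Final RIGHT: [alpha, alpha, bravo, bravo, echo]
i=0: BASE=bravo L=foxtrot R=alpha all differ -> CONFLICT
i=1: L=charlie=BASE, R=alpha -> take RIGHT -> alpha
i=2: L=delta, R=bravo=BASE -> take LEFT -> delta
i=3: L=bravo R=bravo -> agree -> bravo
i=4: L=echo R=echo -> agree -> echo
Conflict count: 1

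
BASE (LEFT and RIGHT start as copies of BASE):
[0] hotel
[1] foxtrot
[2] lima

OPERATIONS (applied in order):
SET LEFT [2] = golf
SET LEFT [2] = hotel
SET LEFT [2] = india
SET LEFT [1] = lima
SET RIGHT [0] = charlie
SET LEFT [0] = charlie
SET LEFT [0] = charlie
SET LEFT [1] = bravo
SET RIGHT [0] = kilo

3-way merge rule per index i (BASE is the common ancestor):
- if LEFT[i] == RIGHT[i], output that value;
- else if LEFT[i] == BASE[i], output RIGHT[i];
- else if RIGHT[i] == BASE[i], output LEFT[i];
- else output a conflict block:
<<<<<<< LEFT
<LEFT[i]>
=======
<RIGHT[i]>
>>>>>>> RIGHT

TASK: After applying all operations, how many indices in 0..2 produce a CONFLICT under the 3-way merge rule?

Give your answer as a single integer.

Final LEFT:  [charlie, bravo, india]
Final RIGHT: [kilo, foxtrot, lima]
i=0: BASE=hotel L=charlie R=kilo all differ -> CONFLICT
i=1: L=bravo, R=foxtrot=BASE -> take LEFT -> bravo
i=2: L=india, R=lima=BASE -> take LEFT -> india
Conflict count: 1

Answer: 1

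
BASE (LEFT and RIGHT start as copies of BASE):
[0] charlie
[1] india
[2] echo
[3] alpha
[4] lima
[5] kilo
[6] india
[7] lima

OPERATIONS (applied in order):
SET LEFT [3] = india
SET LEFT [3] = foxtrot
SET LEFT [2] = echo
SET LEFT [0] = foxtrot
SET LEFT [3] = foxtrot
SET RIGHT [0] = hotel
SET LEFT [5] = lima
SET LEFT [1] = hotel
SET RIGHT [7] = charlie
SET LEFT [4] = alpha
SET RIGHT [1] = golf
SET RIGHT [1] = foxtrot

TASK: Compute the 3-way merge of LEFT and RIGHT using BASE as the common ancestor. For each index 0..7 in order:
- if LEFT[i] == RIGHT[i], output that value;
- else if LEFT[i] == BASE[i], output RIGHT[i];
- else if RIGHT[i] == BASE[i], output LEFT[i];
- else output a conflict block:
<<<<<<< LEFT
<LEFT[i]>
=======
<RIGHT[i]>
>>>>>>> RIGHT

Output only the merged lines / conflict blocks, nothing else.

Final LEFT:  [foxtrot, hotel, echo, foxtrot, alpha, lima, india, lima]
Final RIGHT: [hotel, foxtrot, echo, alpha, lima, kilo, india, charlie]
i=0: BASE=charlie L=foxtrot R=hotel all differ -> CONFLICT
i=1: BASE=india L=hotel R=foxtrot all differ -> CONFLICT
i=2: L=echo R=echo -> agree -> echo
i=3: L=foxtrot, R=alpha=BASE -> take LEFT -> foxtrot
i=4: L=alpha, R=lima=BASE -> take LEFT -> alpha
i=5: L=lima, R=kilo=BASE -> take LEFT -> lima
i=6: L=india R=india -> agree -> india
i=7: L=lima=BASE, R=charlie -> take RIGHT -> charlie

Answer: <<<<<<< LEFT
foxtrot
=======
hotel
>>>>>>> RIGHT
<<<<<<< LEFT
hotel
=======
foxtrot
>>>>>>> RIGHT
echo
foxtrot
alpha
lima
india
charlie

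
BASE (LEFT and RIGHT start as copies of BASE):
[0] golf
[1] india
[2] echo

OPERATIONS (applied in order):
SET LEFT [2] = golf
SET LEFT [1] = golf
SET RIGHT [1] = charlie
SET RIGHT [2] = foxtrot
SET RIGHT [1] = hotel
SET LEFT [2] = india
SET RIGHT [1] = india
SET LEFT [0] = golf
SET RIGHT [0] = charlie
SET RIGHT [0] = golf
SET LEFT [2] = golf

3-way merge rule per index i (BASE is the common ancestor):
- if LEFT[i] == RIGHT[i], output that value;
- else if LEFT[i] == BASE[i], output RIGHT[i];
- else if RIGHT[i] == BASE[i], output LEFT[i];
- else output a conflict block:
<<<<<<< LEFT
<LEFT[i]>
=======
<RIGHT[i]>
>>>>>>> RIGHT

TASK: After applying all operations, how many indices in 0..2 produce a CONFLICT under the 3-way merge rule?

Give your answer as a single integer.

Answer: 1

Derivation:
Final LEFT:  [golf, golf, golf]
Final RIGHT: [golf, india, foxtrot]
i=0: L=golf R=golf -> agree -> golf
i=1: L=golf, R=india=BASE -> take LEFT -> golf
i=2: BASE=echo L=golf R=foxtrot all differ -> CONFLICT
Conflict count: 1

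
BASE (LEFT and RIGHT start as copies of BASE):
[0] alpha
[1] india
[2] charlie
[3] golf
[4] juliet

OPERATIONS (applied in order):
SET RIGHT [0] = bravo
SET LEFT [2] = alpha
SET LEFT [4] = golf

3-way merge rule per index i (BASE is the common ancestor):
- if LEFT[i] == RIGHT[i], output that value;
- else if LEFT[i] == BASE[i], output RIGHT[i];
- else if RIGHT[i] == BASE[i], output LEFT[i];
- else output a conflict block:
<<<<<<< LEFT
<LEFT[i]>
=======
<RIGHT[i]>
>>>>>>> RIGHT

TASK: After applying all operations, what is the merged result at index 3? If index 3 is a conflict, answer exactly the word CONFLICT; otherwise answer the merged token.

Final LEFT:  [alpha, india, alpha, golf, golf]
Final RIGHT: [bravo, india, charlie, golf, juliet]
i=0: L=alpha=BASE, R=bravo -> take RIGHT -> bravo
i=1: L=india R=india -> agree -> india
i=2: L=alpha, R=charlie=BASE -> take LEFT -> alpha
i=3: L=golf R=golf -> agree -> golf
i=4: L=golf, R=juliet=BASE -> take LEFT -> golf
Index 3 -> golf

Answer: golf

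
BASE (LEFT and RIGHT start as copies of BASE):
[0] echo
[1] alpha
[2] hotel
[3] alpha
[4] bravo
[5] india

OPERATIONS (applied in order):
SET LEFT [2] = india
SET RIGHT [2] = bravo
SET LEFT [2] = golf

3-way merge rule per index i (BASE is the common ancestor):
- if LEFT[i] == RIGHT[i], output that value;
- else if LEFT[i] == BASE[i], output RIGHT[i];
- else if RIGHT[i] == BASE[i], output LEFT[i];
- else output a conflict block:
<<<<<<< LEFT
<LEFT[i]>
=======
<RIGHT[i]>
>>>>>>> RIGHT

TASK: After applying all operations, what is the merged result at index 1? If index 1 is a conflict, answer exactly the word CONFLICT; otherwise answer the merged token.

Final LEFT:  [echo, alpha, golf, alpha, bravo, india]
Final RIGHT: [echo, alpha, bravo, alpha, bravo, india]
i=0: L=echo R=echo -> agree -> echo
i=1: L=alpha R=alpha -> agree -> alpha
i=2: BASE=hotel L=golf R=bravo all differ -> CONFLICT
i=3: L=alpha R=alpha -> agree -> alpha
i=4: L=bravo R=bravo -> agree -> bravo
i=5: L=india R=india -> agree -> india
Index 1 -> alpha

Answer: alpha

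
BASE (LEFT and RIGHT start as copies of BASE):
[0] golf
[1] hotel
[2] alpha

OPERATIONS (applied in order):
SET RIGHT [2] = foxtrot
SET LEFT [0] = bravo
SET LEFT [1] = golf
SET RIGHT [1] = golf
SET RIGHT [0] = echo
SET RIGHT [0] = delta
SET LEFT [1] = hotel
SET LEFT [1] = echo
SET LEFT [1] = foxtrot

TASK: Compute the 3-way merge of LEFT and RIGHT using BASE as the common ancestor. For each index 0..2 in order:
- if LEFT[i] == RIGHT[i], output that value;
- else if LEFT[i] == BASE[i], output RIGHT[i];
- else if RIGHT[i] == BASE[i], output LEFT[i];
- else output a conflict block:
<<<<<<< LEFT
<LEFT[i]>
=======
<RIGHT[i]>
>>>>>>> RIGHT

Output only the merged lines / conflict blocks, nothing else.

Answer: <<<<<<< LEFT
bravo
=======
delta
>>>>>>> RIGHT
<<<<<<< LEFT
foxtrot
=======
golf
>>>>>>> RIGHT
foxtrot

Derivation:
Final LEFT:  [bravo, foxtrot, alpha]
Final RIGHT: [delta, golf, foxtrot]
i=0: BASE=golf L=bravo R=delta all differ -> CONFLICT
i=1: BASE=hotel L=foxtrot R=golf all differ -> CONFLICT
i=2: L=alpha=BASE, R=foxtrot -> take RIGHT -> foxtrot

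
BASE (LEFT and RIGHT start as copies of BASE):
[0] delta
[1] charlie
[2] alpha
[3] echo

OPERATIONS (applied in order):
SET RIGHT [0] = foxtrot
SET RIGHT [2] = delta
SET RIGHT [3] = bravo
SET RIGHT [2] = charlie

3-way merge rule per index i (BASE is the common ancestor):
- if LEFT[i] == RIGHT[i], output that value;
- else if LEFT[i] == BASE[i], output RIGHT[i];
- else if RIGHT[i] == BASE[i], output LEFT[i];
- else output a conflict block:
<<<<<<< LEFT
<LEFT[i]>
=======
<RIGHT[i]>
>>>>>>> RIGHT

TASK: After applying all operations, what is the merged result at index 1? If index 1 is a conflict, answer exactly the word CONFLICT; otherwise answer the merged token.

Answer: charlie

Derivation:
Final LEFT:  [delta, charlie, alpha, echo]
Final RIGHT: [foxtrot, charlie, charlie, bravo]
i=0: L=delta=BASE, R=foxtrot -> take RIGHT -> foxtrot
i=1: L=charlie R=charlie -> agree -> charlie
i=2: L=alpha=BASE, R=charlie -> take RIGHT -> charlie
i=3: L=echo=BASE, R=bravo -> take RIGHT -> bravo
Index 1 -> charlie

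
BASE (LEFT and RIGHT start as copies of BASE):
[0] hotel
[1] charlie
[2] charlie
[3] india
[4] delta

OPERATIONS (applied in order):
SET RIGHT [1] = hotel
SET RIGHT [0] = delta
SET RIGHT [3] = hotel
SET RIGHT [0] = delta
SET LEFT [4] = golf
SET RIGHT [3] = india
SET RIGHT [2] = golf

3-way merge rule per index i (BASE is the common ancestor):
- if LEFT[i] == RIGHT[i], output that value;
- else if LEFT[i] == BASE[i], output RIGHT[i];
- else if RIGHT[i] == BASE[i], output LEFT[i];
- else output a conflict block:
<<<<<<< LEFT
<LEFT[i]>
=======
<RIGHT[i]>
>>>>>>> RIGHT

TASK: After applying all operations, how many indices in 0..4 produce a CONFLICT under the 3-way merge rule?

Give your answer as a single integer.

Final LEFT:  [hotel, charlie, charlie, india, golf]
Final RIGHT: [delta, hotel, golf, india, delta]
i=0: L=hotel=BASE, R=delta -> take RIGHT -> delta
i=1: L=charlie=BASE, R=hotel -> take RIGHT -> hotel
i=2: L=charlie=BASE, R=golf -> take RIGHT -> golf
i=3: L=india R=india -> agree -> india
i=4: L=golf, R=delta=BASE -> take LEFT -> golf
Conflict count: 0

Answer: 0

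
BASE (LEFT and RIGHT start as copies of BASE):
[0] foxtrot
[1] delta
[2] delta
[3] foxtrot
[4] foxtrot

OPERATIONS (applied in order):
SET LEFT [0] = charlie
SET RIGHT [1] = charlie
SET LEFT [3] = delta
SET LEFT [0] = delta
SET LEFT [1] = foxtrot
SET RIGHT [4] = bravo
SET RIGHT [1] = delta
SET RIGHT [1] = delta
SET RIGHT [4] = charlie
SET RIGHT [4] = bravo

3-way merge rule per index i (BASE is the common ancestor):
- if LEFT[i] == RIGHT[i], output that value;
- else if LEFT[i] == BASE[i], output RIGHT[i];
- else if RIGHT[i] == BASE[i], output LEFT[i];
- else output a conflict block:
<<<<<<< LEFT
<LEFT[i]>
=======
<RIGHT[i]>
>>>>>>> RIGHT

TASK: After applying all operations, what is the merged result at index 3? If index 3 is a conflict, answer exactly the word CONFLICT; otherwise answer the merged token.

Answer: delta

Derivation:
Final LEFT:  [delta, foxtrot, delta, delta, foxtrot]
Final RIGHT: [foxtrot, delta, delta, foxtrot, bravo]
i=0: L=delta, R=foxtrot=BASE -> take LEFT -> delta
i=1: L=foxtrot, R=delta=BASE -> take LEFT -> foxtrot
i=2: L=delta R=delta -> agree -> delta
i=3: L=delta, R=foxtrot=BASE -> take LEFT -> delta
i=4: L=foxtrot=BASE, R=bravo -> take RIGHT -> bravo
Index 3 -> delta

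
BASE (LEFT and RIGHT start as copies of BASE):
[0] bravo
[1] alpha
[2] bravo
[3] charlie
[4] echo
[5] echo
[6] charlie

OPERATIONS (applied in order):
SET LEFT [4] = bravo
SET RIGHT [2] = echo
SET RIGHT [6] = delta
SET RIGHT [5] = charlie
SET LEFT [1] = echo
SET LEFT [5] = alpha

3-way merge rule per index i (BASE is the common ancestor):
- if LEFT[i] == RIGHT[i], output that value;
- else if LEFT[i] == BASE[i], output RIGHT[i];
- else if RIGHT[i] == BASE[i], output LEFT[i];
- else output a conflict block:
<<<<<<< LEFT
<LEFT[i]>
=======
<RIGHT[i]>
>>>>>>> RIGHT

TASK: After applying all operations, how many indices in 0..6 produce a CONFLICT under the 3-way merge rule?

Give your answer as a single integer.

Final LEFT:  [bravo, echo, bravo, charlie, bravo, alpha, charlie]
Final RIGHT: [bravo, alpha, echo, charlie, echo, charlie, delta]
i=0: L=bravo R=bravo -> agree -> bravo
i=1: L=echo, R=alpha=BASE -> take LEFT -> echo
i=2: L=bravo=BASE, R=echo -> take RIGHT -> echo
i=3: L=charlie R=charlie -> agree -> charlie
i=4: L=bravo, R=echo=BASE -> take LEFT -> bravo
i=5: BASE=echo L=alpha R=charlie all differ -> CONFLICT
i=6: L=charlie=BASE, R=delta -> take RIGHT -> delta
Conflict count: 1

Answer: 1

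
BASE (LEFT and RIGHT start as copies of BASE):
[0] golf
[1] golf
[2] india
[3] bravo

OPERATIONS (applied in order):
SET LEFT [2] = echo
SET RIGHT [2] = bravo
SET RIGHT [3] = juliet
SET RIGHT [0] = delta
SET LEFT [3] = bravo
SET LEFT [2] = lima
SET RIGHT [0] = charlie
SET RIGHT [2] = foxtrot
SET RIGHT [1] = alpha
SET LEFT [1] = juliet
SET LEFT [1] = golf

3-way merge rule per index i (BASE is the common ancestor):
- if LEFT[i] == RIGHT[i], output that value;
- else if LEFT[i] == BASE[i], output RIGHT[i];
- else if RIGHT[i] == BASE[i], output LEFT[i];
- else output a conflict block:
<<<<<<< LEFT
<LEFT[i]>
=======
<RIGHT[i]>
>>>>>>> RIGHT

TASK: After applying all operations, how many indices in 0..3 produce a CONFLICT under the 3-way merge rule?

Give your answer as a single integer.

Final LEFT:  [golf, golf, lima, bravo]
Final RIGHT: [charlie, alpha, foxtrot, juliet]
i=0: L=golf=BASE, R=charlie -> take RIGHT -> charlie
i=1: L=golf=BASE, R=alpha -> take RIGHT -> alpha
i=2: BASE=india L=lima R=foxtrot all differ -> CONFLICT
i=3: L=bravo=BASE, R=juliet -> take RIGHT -> juliet
Conflict count: 1

Answer: 1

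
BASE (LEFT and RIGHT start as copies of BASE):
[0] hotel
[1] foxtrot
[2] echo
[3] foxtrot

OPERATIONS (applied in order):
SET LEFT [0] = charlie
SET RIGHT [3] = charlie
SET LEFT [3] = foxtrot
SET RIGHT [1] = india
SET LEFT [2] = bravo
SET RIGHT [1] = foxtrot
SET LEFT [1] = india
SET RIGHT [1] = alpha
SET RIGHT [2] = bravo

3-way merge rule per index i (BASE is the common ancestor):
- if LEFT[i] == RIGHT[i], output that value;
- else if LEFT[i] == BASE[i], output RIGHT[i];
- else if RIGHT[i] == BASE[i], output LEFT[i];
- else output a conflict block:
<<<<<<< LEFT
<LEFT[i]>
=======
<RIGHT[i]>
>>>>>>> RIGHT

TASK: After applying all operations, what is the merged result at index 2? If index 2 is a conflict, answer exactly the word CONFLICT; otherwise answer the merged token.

Final LEFT:  [charlie, india, bravo, foxtrot]
Final RIGHT: [hotel, alpha, bravo, charlie]
i=0: L=charlie, R=hotel=BASE -> take LEFT -> charlie
i=1: BASE=foxtrot L=india R=alpha all differ -> CONFLICT
i=2: L=bravo R=bravo -> agree -> bravo
i=3: L=foxtrot=BASE, R=charlie -> take RIGHT -> charlie
Index 2 -> bravo

Answer: bravo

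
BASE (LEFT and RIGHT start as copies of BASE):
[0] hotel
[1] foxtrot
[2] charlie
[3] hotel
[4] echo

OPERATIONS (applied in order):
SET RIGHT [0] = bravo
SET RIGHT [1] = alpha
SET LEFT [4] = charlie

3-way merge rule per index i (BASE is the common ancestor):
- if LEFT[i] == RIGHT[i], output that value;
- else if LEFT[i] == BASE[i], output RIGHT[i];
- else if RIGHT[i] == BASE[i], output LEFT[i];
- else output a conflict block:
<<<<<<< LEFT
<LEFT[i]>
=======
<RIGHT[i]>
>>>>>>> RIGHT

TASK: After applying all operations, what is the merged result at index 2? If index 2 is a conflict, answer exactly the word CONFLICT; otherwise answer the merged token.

Final LEFT:  [hotel, foxtrot, charlie, hotel, charlie]
Final RIGHT: [bravo, alpha, charlie, hotel, echo]
i=0: L=hotel=BASE, R=bravo -> take RIGHT -> bravo
i=1: L=foxtrot=BASE, R=alpha -> take RIGHT -> alpha
i=2: L=charlie R=charlie -> agree -> charlie
i=3: L=hotel R=hotel -> agree -> hotel
i=4: L=charlie, R=echo=BASE -> take LEFT -> charlie
Index 2 -> charlie

Answer: charlie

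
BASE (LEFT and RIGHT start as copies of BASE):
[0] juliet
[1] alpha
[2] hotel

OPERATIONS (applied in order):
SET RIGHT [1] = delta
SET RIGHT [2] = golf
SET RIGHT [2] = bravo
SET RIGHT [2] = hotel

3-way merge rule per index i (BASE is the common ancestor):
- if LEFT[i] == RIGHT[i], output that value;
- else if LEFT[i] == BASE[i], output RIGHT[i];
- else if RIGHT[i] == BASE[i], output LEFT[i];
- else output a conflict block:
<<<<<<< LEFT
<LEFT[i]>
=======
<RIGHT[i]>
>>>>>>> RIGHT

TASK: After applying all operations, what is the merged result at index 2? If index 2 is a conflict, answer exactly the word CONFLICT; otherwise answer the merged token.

Answer: hotel

Derivation:
Final LEFT:  [juliet, alpha, hotel]
Final RIGHT: [juliet, delta, hotel]
i=0: L=juliet R=juliet -> agree -> juliet
i=1: L=alpha=BASE, R=delta -> take RIGHT -> delta
i=2: L=hotel R=hotel -> agree -> hotel
Index 2 -> hotel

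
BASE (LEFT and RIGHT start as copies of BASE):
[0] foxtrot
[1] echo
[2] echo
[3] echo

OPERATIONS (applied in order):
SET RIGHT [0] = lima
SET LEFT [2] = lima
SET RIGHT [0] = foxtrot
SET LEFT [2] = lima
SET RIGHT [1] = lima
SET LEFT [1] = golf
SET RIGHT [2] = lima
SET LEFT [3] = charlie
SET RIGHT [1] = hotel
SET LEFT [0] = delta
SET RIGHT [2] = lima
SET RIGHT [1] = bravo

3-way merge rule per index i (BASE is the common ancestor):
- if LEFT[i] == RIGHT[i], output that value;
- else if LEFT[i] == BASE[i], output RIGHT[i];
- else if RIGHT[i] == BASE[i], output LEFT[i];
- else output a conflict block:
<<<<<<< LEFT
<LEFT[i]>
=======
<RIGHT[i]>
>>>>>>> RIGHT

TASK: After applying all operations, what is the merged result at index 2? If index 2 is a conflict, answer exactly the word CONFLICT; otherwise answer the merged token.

Answer: lima

Derivation:
Final LEFT:  [delta, golf, lima, charlie]
Final RIGHT: [foxtrot, bravo, lima, echo]
i=0: L=delta, R=foxtrot=BASE -> take LEFT -> delta
i=1: BASE=echo L=golf R=bravo all differ -> CONFLICT
i=2: L=lima R=lima -> agree -> lima
i=3: L=charlie, R=echo=BASE -> take LEFT -> charlie
Index 2 -> lima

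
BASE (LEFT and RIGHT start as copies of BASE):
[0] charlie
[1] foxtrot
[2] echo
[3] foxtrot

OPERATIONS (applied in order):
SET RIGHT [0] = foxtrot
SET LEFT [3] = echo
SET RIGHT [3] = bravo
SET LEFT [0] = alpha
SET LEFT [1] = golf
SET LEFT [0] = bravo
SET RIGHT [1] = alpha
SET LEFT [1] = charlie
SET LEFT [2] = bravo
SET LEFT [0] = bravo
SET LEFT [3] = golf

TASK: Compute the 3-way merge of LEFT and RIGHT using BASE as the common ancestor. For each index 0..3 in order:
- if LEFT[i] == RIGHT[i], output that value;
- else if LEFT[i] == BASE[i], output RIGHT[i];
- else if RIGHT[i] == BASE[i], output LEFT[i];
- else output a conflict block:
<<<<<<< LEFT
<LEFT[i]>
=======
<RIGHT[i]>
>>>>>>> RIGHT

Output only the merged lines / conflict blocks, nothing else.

Answer: <<<<<<< LEFT
bravo
=======
foxtrot
>>>>>>> RIGHT
<<<<<<< LEFT
charlie
=======
alpha
>>>>>>> RIGHT
bravo
<<<<<<< LEFT
golf
=======
bravo
>>>>>>> RIGHT

Derivation:
Final LEFT:  [bravo, charlie, bravo, golf]
Final RIGHT: [foxtrot, alpha, echo, bravo]
i=0: BASE=charlie L=bravo R=foxtrot all differ -> CONFLICT
i=1: BASE=foxtrot L=charlie R=alpha all differ -> CONFLICT
i=2: L=bravo, R=echo=BASE -> take LEFT -> bravo
i=3: BASE=foxtrot L=golf R=bravo all differ -> CONFLICT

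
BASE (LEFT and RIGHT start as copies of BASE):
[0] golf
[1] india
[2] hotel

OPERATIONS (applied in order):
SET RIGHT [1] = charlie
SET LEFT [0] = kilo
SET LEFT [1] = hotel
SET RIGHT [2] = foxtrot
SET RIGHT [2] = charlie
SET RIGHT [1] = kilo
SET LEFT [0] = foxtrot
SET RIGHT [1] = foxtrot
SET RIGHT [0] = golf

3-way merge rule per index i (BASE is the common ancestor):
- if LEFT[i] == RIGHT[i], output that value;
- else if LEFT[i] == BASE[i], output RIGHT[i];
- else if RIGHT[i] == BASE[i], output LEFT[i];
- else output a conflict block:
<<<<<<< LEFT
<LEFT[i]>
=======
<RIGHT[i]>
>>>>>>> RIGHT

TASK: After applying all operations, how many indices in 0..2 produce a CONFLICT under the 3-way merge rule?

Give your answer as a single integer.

Answer: 1

Derivation:
Final LEFT:  [foxtrot, hotel, hotel]
Final RIGHT: [golf, foxtrot, charlie]
i=0: L=foxtrot, R=golf=BASE -> take LEFT -> foxtrot
i=1: BASE=india L=hotel R=foxtrot all differ -> CONFLICT
i=2: L=hotel=BASE, R=charlie -> take RIGHT -> charlie
Conflict count: 1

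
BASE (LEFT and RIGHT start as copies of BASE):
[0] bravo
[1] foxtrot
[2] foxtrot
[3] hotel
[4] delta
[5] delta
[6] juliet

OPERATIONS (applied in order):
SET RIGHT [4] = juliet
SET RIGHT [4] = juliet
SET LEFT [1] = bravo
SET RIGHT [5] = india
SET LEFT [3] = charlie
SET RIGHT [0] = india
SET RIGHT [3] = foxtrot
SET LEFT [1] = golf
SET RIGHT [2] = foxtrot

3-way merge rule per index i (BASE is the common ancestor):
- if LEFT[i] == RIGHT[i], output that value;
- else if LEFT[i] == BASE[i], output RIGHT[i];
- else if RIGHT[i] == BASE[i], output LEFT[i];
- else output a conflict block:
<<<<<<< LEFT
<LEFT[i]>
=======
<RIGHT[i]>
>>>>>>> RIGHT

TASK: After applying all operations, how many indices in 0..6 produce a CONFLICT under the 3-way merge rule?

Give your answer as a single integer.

Answer: 1

Derivation:
Final LEFT:  [bravo, golf, foxtrot, charlie, delta, delta, juliet]
Final RIGHT: [india, foxtrot, foxtrot, foxtrot, juliet, india, juliet]
i=0: L=bravo=BASE, R=india -> take RIGHT -> india
i=1: L=golf, R=foxtrot=BASE -> take LEFT -> golf
i=2: L=foxtrot R=foxtrot -> agree -> foxtrot
i=3: BASE=hotel L=charlie R=foxtrot all differ -> CONFLICT
i=4: L=delta=BASE, R=juliet -> take RIGHT -> juliet
i=5: L=delta=BASE, R=india -> take RIGHT -> india
i=6: L=juliet R=juliet -> agree -> juliet
Conflict count: 1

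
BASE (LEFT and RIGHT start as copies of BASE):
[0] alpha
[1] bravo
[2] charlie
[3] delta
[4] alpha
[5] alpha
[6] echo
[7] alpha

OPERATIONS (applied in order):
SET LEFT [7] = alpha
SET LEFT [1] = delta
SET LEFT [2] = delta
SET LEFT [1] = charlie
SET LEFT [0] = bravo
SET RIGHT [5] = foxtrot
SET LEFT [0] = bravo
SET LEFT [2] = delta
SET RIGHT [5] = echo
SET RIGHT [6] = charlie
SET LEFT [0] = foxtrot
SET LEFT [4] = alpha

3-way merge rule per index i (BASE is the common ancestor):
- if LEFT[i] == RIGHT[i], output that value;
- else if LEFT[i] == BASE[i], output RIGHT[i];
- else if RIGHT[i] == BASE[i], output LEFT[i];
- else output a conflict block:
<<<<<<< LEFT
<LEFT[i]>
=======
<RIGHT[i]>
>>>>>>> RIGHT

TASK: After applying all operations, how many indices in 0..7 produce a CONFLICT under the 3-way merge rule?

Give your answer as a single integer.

Final LEFT:  [foxtrot, charlie, delta, delta, alpha, alpha, echo, alpha]
Final RIGHT: [alpha, bravo, charlie, delta, alpha, echo, charlie, alpha]
i=0: L=foxtrot, R=alpha=BASE -> take LEFT -> foxtrot
i=1: L=charlie, R=bravo=BASE -> take LEFT -> charlie
i=2: L=delta, R=charlie=BASE -> take LEFT -> delta
i=3: L=delta R=delta -> agree -> delta
i=4: L=alpha R=alpha -> agree -> alpha
i=5: L=alpha=BASE, R=echo -> take RIGHT -> echo
i=6: L=echo=BASE, R=charlie -> take RIGHT -> charlie
i=7: L=alpha R=alpha -> agree -> alpha
Conflict count: 0

Answer: 0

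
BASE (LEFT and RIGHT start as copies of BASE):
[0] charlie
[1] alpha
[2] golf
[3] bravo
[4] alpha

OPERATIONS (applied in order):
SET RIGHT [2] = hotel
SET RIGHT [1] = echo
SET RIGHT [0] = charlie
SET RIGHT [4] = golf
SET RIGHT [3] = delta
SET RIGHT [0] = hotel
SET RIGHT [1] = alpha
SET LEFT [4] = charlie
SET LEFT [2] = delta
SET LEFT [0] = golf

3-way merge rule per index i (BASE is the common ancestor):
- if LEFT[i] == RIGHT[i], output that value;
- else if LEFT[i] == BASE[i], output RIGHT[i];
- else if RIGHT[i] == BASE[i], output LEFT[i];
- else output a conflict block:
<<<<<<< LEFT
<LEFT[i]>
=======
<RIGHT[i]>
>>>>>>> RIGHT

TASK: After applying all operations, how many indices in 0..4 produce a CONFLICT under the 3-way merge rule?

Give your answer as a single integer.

Final LEFT:  [golf, alpha, delta, bravo, charlie]
Final RIGHT: [hotel, alpha, hotel, delta, golf]
i=0: BASE=charlie L=golf R=hotel all differ -> CONFLICT
i=1: L=alpha R=alpha -> agree -> alpha
i=2: BASE=golf L=delta R=hotel all differ -> CONFLICT
i=3: L=bravo=BASE, R=delta -> take RIGHT -> delta
i=4: BASE=alpha L=charlie R=golf all differ -> CONFLICT
Conflict count: 3

Answer: 3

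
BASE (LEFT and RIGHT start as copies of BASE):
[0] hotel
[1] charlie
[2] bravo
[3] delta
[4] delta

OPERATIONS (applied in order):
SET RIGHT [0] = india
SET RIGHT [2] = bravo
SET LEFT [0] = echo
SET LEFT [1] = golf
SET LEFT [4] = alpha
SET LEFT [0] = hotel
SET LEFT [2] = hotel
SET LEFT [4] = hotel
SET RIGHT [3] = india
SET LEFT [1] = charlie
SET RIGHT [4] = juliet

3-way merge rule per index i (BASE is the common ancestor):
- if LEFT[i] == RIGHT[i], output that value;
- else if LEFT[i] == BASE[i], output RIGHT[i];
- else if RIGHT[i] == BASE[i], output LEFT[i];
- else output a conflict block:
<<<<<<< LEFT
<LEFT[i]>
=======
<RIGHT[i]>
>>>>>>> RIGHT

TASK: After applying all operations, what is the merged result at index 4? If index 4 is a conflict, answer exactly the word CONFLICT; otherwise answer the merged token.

Answer: CONFLICT

Derivation:
Final LEFT:  [hotel, charlie, hotel, delta, hotel]
Final RIGHT: [india, charlie, bravo, india, juliet]
i=0: L=hotel=BASE, R=india -> take RIGHT -> india
i=1: L=charlie R=charlie -> agree -> charlie
i=2: L=hotel, R=bravo=BASE -> take LEFT -> hotel
i=3: L=delta=BASE, R=india -> take RIGHT -> india
i=4: BASE=delta L=hotel R=juliet all differ -> CONFLICT
Index 4 -> CONFLICT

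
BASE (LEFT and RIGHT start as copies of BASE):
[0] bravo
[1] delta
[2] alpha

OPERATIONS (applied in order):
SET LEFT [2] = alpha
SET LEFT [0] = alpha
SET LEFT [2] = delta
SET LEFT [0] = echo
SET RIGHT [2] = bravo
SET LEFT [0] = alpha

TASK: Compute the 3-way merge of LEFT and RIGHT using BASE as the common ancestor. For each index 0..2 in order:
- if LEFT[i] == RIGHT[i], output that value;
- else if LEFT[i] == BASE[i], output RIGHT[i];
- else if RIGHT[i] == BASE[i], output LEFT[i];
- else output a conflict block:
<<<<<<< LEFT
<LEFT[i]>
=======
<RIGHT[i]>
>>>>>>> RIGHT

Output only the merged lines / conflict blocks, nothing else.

Answer: alpha
delta
<<<<<<< LEFT
delta
=======
bravo
>>>>>>> RIGHT

Derivation:
Final LEFT:  [alpha, delta, delta]
Final RIGHT: [bravo, delta, bravo]
i=0: L=alpha, R=bravo=BASE -> take LEFT -> alpha
i=1: L=delta R=delta -> agree -> delta
i=2: BASE=alpha L=delta R=bravo all differ -> CONFLICT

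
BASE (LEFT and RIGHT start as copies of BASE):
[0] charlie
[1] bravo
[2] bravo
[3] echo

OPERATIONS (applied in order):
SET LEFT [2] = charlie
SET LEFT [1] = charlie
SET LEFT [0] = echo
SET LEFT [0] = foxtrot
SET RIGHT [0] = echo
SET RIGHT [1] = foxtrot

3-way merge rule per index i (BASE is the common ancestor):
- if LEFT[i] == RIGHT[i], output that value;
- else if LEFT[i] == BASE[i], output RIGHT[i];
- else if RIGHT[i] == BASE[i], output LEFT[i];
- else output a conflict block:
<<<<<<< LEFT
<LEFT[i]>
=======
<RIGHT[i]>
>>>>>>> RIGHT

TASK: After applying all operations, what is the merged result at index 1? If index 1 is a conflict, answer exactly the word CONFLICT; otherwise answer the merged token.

Final LEFT:  [foxtrot, charlie, charlie, echo]
Final RIGHT: [echo, foxtrot, bravo, echo]
i=0: BASE=charlie L=foxtrot R=echo all differ -> CONFLICT
i=1: BASE=bravo L=charlie R=foxtrot all differ -> CONFLICT
i=2: L=charlie, R=bravo=BASE -> take LEFT -> charlie
i=3: L=echo R=echo -> agree -> echo
Index 1 -> CONFLICT

Answer: CONFLICT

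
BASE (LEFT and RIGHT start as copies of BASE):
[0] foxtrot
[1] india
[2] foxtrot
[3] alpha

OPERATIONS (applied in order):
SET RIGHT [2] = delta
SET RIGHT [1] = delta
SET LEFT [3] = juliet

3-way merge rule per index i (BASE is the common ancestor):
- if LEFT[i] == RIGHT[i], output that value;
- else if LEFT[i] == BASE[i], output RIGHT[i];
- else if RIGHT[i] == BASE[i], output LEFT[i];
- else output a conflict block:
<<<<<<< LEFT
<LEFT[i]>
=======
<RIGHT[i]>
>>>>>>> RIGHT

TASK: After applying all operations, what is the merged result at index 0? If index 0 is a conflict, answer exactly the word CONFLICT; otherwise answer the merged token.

Answer: foxtrot

Derivation:
Final LEFT:  [foxtrot, india, foxtrot, juliet]
Final RIGHT: [foxtrot, delta, delta, alpha]
i=0: L=foxtrot R=foxtrot -> agree -> foxtrot
i=1: L=india=BASE, R=delta -> take RIGHT -> delta
i=2: L=foxtrot=BASE, R=delta -> take RIGHT -> delta
i=3: L=juliet, R=alpha=BASE -> take LEFT -> juliet
Index 0 -> foxtrot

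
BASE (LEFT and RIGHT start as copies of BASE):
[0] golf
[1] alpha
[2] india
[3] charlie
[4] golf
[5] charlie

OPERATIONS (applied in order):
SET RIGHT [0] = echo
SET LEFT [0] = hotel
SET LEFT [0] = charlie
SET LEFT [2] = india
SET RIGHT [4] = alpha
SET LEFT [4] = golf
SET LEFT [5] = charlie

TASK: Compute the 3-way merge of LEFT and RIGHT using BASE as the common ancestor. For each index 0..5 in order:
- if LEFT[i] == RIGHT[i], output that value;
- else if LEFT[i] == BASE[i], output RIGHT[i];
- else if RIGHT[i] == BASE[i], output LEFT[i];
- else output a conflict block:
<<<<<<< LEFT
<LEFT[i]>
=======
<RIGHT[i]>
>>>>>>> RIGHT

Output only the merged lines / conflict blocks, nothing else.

Final LEFT:  [charlie, alpha, india, charlie, golf, charlie]
Final RIGHT: [echo, alpha, india, charlie, alpha, charlie]
i=0: BASE=golf L=charlie R=echo all differ -> CONFLICT
i=1: L=alpha R=alpha -> agree -> alpha
i=2: L=india R=india -> agree -> india
i=3: L=charlie R=charlie -> agree -> charlie
i=4: L=golf=BASE, R=alpha -> take RIGHT -> alpha
i=5: L=charlie R=charlie -> agree -> charlie

Answer: <<<<<<< LEFT
charlie
=======
echo
>>>>>>> RIGHT
alpha
india
charlie
alpha
charlie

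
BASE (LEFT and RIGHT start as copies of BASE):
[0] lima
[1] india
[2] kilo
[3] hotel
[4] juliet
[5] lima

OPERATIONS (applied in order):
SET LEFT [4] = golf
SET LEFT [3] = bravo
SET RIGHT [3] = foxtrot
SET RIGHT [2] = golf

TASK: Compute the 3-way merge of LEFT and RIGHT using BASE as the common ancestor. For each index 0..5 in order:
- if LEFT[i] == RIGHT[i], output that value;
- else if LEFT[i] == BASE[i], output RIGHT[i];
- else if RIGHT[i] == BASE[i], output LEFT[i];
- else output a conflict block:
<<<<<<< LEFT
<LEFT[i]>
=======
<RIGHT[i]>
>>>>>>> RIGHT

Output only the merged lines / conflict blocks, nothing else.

Final LEFT:  [lima, india, kilo, bravo, golf, lima]
Final RIGHT: [lima, india, golf, foxtrot, juliet, lima]
i=0: L=lima R=lima -> agree -> lima
i=1: L=india R=india -> agree -> india
i=2: L=kilo=BASE, R=golf -> take RIGHT -> golf
i=3: BASE=hotel L=bravo R=foxtrot all differ -> CONFLICT
i=4: L=golf, R=juliet=BASE -> take LEFT -> golf
i=5: L=lima R=lima -> agree -> lima

Answer: lima
india
golf
<<<<<<< LEFT
bravo
=======
foxtrot
>>>>>>> RIGHT
golf
lima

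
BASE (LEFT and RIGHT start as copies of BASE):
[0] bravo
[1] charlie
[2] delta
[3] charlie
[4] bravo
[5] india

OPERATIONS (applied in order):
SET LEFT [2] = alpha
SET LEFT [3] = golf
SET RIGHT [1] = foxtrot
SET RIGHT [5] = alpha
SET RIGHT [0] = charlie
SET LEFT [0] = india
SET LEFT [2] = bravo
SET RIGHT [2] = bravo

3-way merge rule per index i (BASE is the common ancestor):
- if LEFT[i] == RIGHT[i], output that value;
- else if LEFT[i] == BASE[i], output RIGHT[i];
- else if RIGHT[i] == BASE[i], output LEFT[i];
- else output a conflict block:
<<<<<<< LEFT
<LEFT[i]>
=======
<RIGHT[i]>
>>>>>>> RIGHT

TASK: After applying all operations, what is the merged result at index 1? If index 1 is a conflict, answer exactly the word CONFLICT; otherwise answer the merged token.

Final LEFT:  [india, charlie, bravo, golf, bravo, india]
Final RIGHT: [charlie, foxtrot, bravo, charlie, bravo, alpha]
i=0: BASE=bravo L=india R=charlie all differ -> CONFLICT
i=1: L=charlie=BASE, R=foxtrot -> take RIGHT -> foxtrot
i=2: L=bravo R=bravo -> agree -> bravo
i=3: L=golf, R=charlie=BASE -> take LEFT -> golf
i=4: L=bravo R=bravo -> agree -> bravo
i=5: L=india=BASE, R=alpha -> take RIGHT -> alpha
Index 1 -> foxtrot

Answer: foxtrot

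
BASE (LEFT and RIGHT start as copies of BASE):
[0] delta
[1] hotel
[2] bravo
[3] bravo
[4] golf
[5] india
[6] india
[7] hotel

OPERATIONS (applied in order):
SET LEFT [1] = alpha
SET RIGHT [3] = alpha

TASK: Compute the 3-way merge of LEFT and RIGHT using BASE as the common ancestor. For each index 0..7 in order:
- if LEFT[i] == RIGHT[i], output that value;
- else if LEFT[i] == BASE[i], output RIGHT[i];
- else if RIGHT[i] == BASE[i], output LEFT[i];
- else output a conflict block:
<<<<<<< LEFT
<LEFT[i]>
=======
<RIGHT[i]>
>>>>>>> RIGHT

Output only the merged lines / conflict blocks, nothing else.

Final LEFT:  [delta, alpha, bravo, bravo, golf, india, india, hotel]
Final RIGHT: [delta, hotel, bravo, alpha, golf, india, india, hotel]
i=0: L=delta R=delta -> agree -> delta
i=1: L=alpha, R=hotel=BASE -> take LEFT -> alpha
i=2: L=bravo R=bravo -> agree -> bravo
i=3: L=bravo=BASE, R=alpha -> take RIGHT -> alpha
i=4: L=golf R=golf -> agree -> golf
i=5: L=india R=india -> agree -> india
i=6: L=india R=india -> agree -> india
i=7: L=hotel R=hotel -> agree -> hotel

Answer: delta
alpha
bravo
alpha
golf
india
india
hotel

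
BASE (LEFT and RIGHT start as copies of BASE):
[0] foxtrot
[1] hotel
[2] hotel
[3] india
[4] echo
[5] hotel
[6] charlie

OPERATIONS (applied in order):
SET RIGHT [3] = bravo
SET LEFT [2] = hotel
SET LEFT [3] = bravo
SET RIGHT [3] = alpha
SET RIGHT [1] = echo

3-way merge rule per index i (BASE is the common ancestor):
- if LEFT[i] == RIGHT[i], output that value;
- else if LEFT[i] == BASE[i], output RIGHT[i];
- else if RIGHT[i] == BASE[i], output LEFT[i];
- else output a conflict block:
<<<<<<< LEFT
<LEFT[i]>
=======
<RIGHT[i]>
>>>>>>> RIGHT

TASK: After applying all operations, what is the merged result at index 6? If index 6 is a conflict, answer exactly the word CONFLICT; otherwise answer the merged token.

Answer: charlie

Derivation:
Final LEFT:  [foxtrot, hotel, hotel, bravo, echo, hotel, charlie]
Final RIGHT: [foxtrot, echo, hotel, alpha, echo, hotel, charlie]
i=0: L=foxtrot R=foxtrot -> agree -> foxtrot
i=1: L=hotel=BASE, R=echo -> take RIGHT -> echo
i=2: L=hotel R=hotel -> agree -> hotel
i=3: BASE=india L=bravo R=alpha all differ -> CONFLICT
i=4: L=echo R=echo -> agree -> echo
i=5: L=hotel R=hotel -> agree -> hotel
i=6: L=charlie R=charlie -> agree -> charlie
Index 6 -> charlie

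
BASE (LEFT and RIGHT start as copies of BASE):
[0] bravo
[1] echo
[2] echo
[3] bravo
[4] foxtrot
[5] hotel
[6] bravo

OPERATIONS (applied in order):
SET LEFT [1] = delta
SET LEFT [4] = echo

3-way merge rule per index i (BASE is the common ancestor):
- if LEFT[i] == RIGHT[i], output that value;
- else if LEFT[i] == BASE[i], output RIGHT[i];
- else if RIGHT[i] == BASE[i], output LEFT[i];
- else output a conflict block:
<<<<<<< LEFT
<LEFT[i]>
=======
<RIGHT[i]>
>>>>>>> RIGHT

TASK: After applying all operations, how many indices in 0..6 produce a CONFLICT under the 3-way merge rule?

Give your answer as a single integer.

Final LEFT:  [bravo, delta, echo, bravo, echo, hotel, bravo]
Final RIGHT: [bravo, echo, echo, bravo, foxtrot, hotel, bravo]
i=0: L=bravo R=bravo -> agree -> bravo
i=1: L=delta, R=echo=BASE -> take LEFT -> delta
i=2: L=echo R=echo -> agree -> echo
i=3: L=bravo R=bravo -> agree -> bravo
i=4: L=echo, R=foxtrot=BASE -> take LEFT -> echo
i=5: L=hotel R=hotel -> agree -> hotel
i=6: L=bravo R=bravo -> agree -> bravo
Conflict count: 0

Answer: 0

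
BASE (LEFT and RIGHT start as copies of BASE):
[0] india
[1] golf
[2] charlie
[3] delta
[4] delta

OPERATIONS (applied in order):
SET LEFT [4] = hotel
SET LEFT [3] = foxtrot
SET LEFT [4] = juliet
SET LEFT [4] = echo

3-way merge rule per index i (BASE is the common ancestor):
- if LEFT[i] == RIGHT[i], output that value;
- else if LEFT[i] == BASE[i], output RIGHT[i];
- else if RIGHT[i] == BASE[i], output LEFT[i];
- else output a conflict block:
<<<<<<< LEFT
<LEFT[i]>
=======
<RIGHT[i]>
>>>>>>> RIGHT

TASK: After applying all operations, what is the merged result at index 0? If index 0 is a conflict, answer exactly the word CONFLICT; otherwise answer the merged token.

Answer: india

Derivation:
Final LEFT:  [india, golf, charlie, foxtrot, echo]
Final RIGHT: [india, golf, charlie, delta, delta]
i=0: L=india R=india -> agree -> india
i=1: L=golf R=golf -> agree -> golf
i=2: L=charlie R=charlie -> agree -> charlie
i=3: L=foxtrot, R=delta=BASE -> take LEFT -> foxtrot
i=4: L=echo, R=delta=BASE -> take LEFT -> echo
Index 0 -> india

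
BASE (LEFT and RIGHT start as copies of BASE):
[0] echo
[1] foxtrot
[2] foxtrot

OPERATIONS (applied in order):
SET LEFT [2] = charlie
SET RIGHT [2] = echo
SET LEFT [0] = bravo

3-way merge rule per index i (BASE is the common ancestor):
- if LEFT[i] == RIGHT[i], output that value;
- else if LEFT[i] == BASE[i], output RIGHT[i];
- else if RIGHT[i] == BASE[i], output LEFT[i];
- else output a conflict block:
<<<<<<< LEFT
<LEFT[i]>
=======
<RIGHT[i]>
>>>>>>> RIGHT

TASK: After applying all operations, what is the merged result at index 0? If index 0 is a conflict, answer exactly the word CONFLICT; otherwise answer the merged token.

Answer: bravo

Derivation:
Final LEFT:  [bravo, foxtrot, charlie]
Final RIGHT: [echo, foxtrot, echo]
i=0: L=bravo, R=echo=BASE -> take LEFT -> bravo
i=1: L=foxtrot R=foxtrot -> agree -> foxtrot
i=2: BASE=foxtrot L=charlie R=echo all differ -> CONFLICT
Index 0 -> bravo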